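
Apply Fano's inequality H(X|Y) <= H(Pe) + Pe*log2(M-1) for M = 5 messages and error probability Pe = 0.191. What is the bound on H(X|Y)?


H(Pe) = -Pe*log2(Pe) - (1-Pe)*log2(1-Pe) = -0.191*log2(0.191) - 0.809*log2(0.809) = 0.456176 + 0.247383 = 0.7036. Pe*log2(M-1) = 0.191*log2(4) = 0.382000. Bound = H(Pe) + Pe*log2(M-1) = 0.456176 + 0.247383 + 0.382000 = 1.0856

1.0856 bits


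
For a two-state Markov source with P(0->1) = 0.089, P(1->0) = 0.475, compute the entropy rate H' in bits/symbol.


Stationary distribution: pi_0 = p10/(p01+p10) = 0.8422, pi_1 = 0.1578. Entropy rate H' = pi_0*H(p01) + pi_1*H(p10) = 0.8422*0.4331 + 0.1578*0.9982 = 0.5223

0.5223 bits/symbol


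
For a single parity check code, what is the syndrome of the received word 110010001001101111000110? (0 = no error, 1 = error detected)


Syndrome = XOR of all bits = 1 XOR 1 XOR 0 XOR 0 XOR 1 XOR 0 XOR 0 XOR 0 XOR 1 XOR 0 XOR 0 XOR 1 XOR 1 XOR 0 XOR 1 XOR 1 XOR 1 XOR 1 XOR 0 XOR 0 XOR 0 XOR 1 XOR 1 XOR 0 = 0

0


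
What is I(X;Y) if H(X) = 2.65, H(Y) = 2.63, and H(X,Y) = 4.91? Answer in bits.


I(X;Y) = H(X) + H(Y) - H(X,Y) = 2.65 + 2.63 - 4.91 = 0.37

0.37 bits


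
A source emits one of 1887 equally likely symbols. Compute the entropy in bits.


H = log2(n) = log2(1887) = 10.8819

10.8819 bits


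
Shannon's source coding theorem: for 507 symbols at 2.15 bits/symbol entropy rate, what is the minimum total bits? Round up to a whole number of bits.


Minimum bits >= n * H = 507 * 2.15 = 1090.05, rounded up to a whole number of bits = 1091

1091 bits


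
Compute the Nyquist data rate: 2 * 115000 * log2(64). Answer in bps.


Rate = 2 * B * log2(M) = 2 * 115000 * 6.0 = 1380000.0

1380000.0 bps


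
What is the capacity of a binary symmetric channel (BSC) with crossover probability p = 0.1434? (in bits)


H(p) = -p*log2(p) - (1-p)*log2(1-p) = -0.1434*log2(0.1434) - 0.8566*log2(0.8566) = 0.401790 + 0.191284 = 0.5931. C = 1 - H(p) = 1 - 0.5931 = 0.4069

0.4069 bits


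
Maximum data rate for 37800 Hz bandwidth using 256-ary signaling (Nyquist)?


Rate = 2 * B * log2(M) = 2 * 37800 * 8.0 = 604800.0

604800.0 bps


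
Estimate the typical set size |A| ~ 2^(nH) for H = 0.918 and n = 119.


log2|A_typical| = nH = 119 * 0.918 = 109.242, so |A_typical| ~ 2^109.242 = 7.676e+32

7.676e+32


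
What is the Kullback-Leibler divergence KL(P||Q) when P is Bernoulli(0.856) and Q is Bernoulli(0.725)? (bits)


KL = p*log2(p/q) + (1-p)*log2((1-p)/(1-q)) = 0.856*log2(0.856/0.725) + 0.144*log2(0.144/0.275) = 0.0707

0.0707 bits


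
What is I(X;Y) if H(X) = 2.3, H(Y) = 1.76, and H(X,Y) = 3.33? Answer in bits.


I(X;Y) = H(X) + H(Y) - H(X,Y) = 2.3 + 1.76 - 3.33 = 0.73

0.73 bits


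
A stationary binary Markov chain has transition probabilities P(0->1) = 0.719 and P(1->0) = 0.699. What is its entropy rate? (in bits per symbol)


Stationary distribution: pi_0 = p10/(p01+p10) = 0.4929, pi_1 = 0.5071. Entropy rate H' = pi_0*H(p01) + pi_1*H(p10) = 0.4929*0.8568 + 0.5071*0.8825 = 0.8698

0.8698 bits/symbol


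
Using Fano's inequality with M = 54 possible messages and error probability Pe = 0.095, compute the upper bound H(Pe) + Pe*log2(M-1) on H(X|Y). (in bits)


H(Pe) = -Pe*log2(Pe) - (1-Pe)*log2(1-Pe) = -0.095*log2(0.095) - 0.905*log2(0.905) = 0.322613 + 0.130329 = 0.4529. Pe*log2(M-1) = 0.095*log2(53) = 0.544152. Bound = H(Pe) + Pe*log2(M-1) = 0.322613 + 0.130329 + 0.544152 = 0.9971

0.9971 bits


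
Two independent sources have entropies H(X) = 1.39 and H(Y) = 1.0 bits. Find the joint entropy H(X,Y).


For independent variables, H(X,Y) = H(X) + H(Y) = 1.39 + 1.0 = 2.39

2.39 bits


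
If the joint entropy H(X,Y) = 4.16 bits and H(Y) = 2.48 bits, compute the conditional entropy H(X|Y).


H(X|Y) = H(X,Y) - H(Y) = 4.16 - 2.48 = 1.68

1.68 bits


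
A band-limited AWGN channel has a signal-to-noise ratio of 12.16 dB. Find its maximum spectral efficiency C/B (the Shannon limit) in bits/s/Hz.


SNR_linear = 10^(12.16/10) = 16.4437; C/B = log2(1 + SNR_linear) = log2(1 + 16.4437) = 4.1246

4.1246 bits/s/Hz


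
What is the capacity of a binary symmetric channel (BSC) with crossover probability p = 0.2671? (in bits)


H(p) = -p*log2(p) - (1-p)*log2(1-p) = -0.2671*log2(0.2671) - 0.7329*log2(0.7329) = 0.508705 + 0.328568 = 0.8373. C = 1 - H(p) = 1 - 0.8373 = 0.1627

0.1627 bits


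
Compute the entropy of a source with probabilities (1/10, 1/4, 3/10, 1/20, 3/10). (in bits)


H = -sum(p_i * log2(p_i)). Terms: -(1/10)*log2(1/10) = 0.332193; -(1/4)*log2(1/4) = 0.500000; -(3/10)*log2(3/10) = 0.521090; -(1/20)*log2(1/20) = 0.216096; -(3/10)*log2(3/10) = 0.521090. H = 0.332193 + 0.500000 + 0.521090 + 0.216096 + 0.521090 = 2.0905

2.0905 bits


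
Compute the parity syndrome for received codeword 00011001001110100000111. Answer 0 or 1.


Syndrome = XOR of all bits = 0 XOR 0 XOR 0 XOR 1 XOR 1 XOR 0 XOR 0 XOR 1 XOR 0 XOR 0 XOR 1 XOR 1 XOR 1 XOR 0 XOR 1 XOR 0 XOR 0 XOR 0 XOR 0 XOR 0 XOR 1 XOR 1 XOR 1 = 0

0


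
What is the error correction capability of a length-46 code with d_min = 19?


Correction capability = floor((d-1)/2) = floor((19-1)/2) = 9

9 errors


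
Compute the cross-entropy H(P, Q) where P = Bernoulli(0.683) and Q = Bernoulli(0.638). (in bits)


H(P,Q) = -p*log2(q) - (1-p)*log2(1-q). -0.683*log2(0.638) = 0.442838; -0.317*log2(0.362) = 0.464702. H(P,Q) = 0.442838 + 0.464702 = 0.9075

0.9075 bits


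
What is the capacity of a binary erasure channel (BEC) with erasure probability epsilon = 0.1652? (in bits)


C = 1 - epsilon = 1 - 0.1652 = 0.8348

0.8348 bits


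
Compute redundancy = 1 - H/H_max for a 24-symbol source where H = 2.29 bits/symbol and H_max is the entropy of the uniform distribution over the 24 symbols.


H_max = log2(K) = log2(24) = 4.585 bits/symbol. Redundancy = 1 - H/H_max = 1 - 2.29/4.585 = 1 - 0.4995 = 0.5005

0.5005


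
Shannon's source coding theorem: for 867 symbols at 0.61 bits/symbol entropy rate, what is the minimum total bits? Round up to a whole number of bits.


Minimum bits >= n * H = 867 * 0.61 = 528.87, rounded up to a whole number of bits = 529

529 bits


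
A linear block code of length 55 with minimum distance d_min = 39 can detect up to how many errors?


Detection capability = d_min - 1 = 39 - 1 = 38

38 errors


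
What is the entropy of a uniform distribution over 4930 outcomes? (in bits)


H = log2(n) = log2(4930) = 12.2674

12.2674 bits


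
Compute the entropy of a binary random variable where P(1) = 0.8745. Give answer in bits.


H = -p*log2(p) - (1-p)*log2(1-p). -0.8745*log2(0.8745) = 0.169189; -0.1255*log2(0.1255) = 0.375777. H = 0.169189 + 0.375777 = 0.545

0.545 bits


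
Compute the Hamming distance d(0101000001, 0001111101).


Count differing positions: . ^ . . ^ ^ ^ ^ . . = 5 differences

5


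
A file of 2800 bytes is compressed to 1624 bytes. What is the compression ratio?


Ratio = original / compressed = 2800 / 1624 = 1.7241

1.7241


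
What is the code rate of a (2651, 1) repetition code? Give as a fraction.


Rate = k/n = 1/2651

1/2651


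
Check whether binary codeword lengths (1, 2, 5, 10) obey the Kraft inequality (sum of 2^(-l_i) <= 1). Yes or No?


Kraft sum = sum(2^(-l_i)) = 0.7822, need <= 1. Result: satisfied (a binary prefix-free code with these lengths exists)

Yes


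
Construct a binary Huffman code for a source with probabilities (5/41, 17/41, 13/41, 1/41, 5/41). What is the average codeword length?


Huffman construction (repeatedly merge the two least-probable nodes; each merge adds 1 bit to every symbol beneath it): 1/41 + 5/41 = 6/41; 5/41 + 6/41 = 11/41; 11/41 + 13/41 = 24/41; 17/41 + 24/41 = 1. Resulting codeword lengths (in the order the probabilities were given): (4, 1, 2, 4, 3). L_avg = sum(p_i * l_i) = 5/41*4 + 17/41*1 + 13/41*2 + 1/41*4 + 5/41*3 = 2

2.0 bits


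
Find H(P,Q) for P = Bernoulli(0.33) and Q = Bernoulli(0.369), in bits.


H(P,Q) = -p*log2(q) - (1-p)*log2(1-q). -0.33*log2(0.369) = 0.474641; -0.67*log2(0.631) = 0.445073. H(P,Q) = 0.474641 + 0.445073 = 0.9197

0.9197 bits


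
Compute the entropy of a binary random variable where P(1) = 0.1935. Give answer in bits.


H = -p*log2(p) - (1-p)*log2(1-p). -0.1935*log2(0.1935) = 0.458517; -0.8065*log2(0.8065) = 0.250219. H = 0.458517 + 0.250219 = 0.7087

0.7087 bits


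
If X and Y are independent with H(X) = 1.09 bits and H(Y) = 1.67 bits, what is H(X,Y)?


For independent variables, H(X,Y) = H(X) + H(Y) = 1.09 + 1.67 = 2.76

2.76 bits


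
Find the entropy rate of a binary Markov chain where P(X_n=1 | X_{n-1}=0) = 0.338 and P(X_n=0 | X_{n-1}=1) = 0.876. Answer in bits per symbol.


Stationary distribution: pi_0 = p10/(p01+p10) = 0.7216, pi_1 = 0.2784. Entropy rate H' = pi_0*H(p01) + pi_1*H(p10) = 0.7216*0.9229 + 0.2784*0.5408 = 0.8165

0.8165 bits/symbol


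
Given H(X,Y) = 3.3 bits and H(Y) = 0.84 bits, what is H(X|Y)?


H(X|Y) = H(X,Y) - H(Y) = 3.3 - 0.84 = 2.46

2.46 bits


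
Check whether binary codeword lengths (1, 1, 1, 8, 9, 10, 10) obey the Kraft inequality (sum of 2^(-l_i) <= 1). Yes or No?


Kraft sum = sum(2^(-l_i)) = 1.5078, need <= 1. Result: violated (a binary prefix-free code with these lengths cannot exist)

No


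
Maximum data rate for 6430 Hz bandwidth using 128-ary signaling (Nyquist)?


Rate = 2 * B * log2(M) = 2 * 6430 * 7.0 = 90020.0

90020.0 bps


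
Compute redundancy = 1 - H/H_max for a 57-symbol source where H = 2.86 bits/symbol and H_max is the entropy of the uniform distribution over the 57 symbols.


H_max = log2(K) = log2(57) = 5.8329 bits/symbol. Redundancy = 1 - H/H_max = 1 - 2.86/5.8329 = 1 - 0.4903 = 0.5097

0.5097


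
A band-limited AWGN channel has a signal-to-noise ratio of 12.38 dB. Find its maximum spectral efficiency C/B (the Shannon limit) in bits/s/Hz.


SNR_linear = 10^(12.38/10) = 17.2982; C/B = log2(1 + SNR_linear) = log2(1 + 17.2982) = 4.1936

4.1936 bits/s/Hz


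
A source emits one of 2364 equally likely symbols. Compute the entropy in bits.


H = log2(n) = log2(2364) = 11.207

11.207 bits


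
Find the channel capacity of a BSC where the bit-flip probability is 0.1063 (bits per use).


H(p) = -p*log2(p) - (1-p)*log2(1-p) = -0.1063*log2(0.1063) - 0.8937*log2(0.8937) = 0.343752 + 0.144902 = 0.4887. C = 1 - H(p) = 1 - 0.4887 = 0.5113

0.5113 bits


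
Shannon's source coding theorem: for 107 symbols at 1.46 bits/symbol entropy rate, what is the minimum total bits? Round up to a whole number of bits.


Minimum bits >= n * H = 107 * 1.46 = 156.22, rounded up to a whole number of bits = 157

157 bits


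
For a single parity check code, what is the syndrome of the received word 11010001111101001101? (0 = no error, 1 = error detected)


Syndrome = XOR of all bits = 1 XOR 1 XOR 0 XOR 1 XOR 0 XOR 0 XOR 0 XOR 1 XOR 1 XOR 1 XOR 1 XOR 1 XOR 0 XOR 1 XOR 0 XOR 0 XOR 1 XOR 1 XOR 0 XOR 1 = 0

0


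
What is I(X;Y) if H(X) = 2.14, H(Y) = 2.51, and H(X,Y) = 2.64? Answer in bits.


I(X;Y) = H(X) + H(Y) - H(X,Y) = 2.14 + 2.51 - 2.64 = 2.01

2.01 bits


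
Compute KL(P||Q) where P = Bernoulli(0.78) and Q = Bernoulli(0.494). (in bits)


KL = p*log2(p/q) + (1-p)*log2((1-p)/(1-q)) = 0.78*log2(0.78/0.494) + 0.22*log2(0.22/0.506) = 0.2496

0.2496 bits


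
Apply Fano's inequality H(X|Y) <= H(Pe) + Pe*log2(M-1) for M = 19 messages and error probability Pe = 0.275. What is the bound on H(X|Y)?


H(Pe) = -Pe*log2(Pe) - (1-Pe)*log2(1-Pe) = -0.275*log2(0.275) - 0.725*log2(0.725) = 0.512187 + 0.336362 = 0.8485. Pe*log2(M-1) = 0.275*log2(18) = 1.146729. Bound = H(Pe) + Pe*log2(M-1) = 0.512187 + 0.336362 + 1.146729 = 1.9953

1.9953 bits


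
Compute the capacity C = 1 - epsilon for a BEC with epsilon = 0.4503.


C = 1 - epsilon = 1 - 0.4503 = 0.5497

0.5497 bits


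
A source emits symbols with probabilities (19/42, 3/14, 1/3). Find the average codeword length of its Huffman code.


Huffman construction (repeatedly merge the two least-probable nodes; each merge adds 1 bit to every symbol beneath it): 3/14 + 1/3 = 23/42; 19/42 + 23/42 = 1. Resulting codeword lengths (in the order the probabilities were given): (1, 2, 2). L_avg = sum(p_i * l_i) = 19/42*1 + 3/14*2 + 1/3*2 = 65/42 = 1.5476

1.5476 bits


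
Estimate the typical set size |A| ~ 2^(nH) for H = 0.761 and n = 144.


log2|A_typical| = nH = 144 * 0.761 = 109.584, so |A_typical| ~ 2^109.584 = 9.729e+32

9.729e+32


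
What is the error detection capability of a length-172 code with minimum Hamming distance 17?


Detection capability = d_min - 1 = 17 - 1 = 16

16 errors


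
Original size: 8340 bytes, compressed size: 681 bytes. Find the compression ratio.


Ratio = original / compressed = 8340 / 681 = 12.2467

12.2467


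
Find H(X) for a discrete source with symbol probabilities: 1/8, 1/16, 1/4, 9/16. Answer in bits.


H = -sum(p_i * log2(p_i)). Terms: -(1/8)*log2(1/8) = 0.375000; -(1/16)*log2(1/16) = 0.250000; -(1/4)*log2(1/4) = 0.500000; -(9/16)*log2(9/16) = 0.466917. H = 0.375000 + 0.250000 + 0.500000 + 0.466917 = 1.5919

1.5919 bits


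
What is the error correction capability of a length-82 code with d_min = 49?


Correction capability = floor((d-1)/2) = floor((49-1)/2) = 24

24 errors


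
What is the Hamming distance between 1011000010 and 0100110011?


Count differing positions: ^ ^ ^ ^ ^ ^ . . . ^ = 7 differences

7


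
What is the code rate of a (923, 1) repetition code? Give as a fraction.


Rate = k/n = 1/923

1/923


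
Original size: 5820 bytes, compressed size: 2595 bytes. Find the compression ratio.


Ratio = original / compressed = 5820 / 2595 = 2.2428

2.2428


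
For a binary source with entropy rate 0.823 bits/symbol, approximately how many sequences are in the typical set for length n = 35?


log2|A_typical| = nH = 35 * 0.823 = 28.805, so |A_typical| ~ 2^28.805 = 4.690e+08

4.690e+08


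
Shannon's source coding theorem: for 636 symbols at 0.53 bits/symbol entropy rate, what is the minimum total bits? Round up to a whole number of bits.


Minimum bits >= n * H = 636 * 0.53 = 337.08, rounded up to a whole number of bits = 338

338 bits


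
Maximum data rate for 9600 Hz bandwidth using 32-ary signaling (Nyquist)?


Rate = 2 * B * log2(M) = 2 * 9600 * 5.0 = 96000.0

96000.0 bps


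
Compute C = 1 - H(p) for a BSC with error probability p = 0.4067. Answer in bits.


H(p) = -p*log2(p) - (1-p)*log2(1-p) = -0.4067*log2(0.4067) - 0.5933*log2(0.5933) = 0.527882 + 0.446854 = 0.9747. C = 1 - H(p) = 1 - 0.9747 = 0.0253

0.0253 bits


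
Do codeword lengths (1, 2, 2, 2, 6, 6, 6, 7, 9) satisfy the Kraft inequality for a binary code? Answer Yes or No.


Kraft sum = sum(2^(-l_i)) = 1.3066, need <= 1. Result: violated (a binary prefix-free code with these lengths cannot exist)

No


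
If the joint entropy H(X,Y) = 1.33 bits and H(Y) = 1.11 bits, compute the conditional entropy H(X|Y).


H(X|Y) = H(X,Y) - H(Y) = 1.33 - 1.11 = 0.22

0.22 bits


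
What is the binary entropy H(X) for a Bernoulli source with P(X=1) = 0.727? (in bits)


H = -p*log2(p) - (1-p)*log2(1-p). -0.727*log2(0.727) = 0.334400; -0.273*log2(0.273) = 0.511336. H = 0.334400 + 0.511336 = 0.8457

0.8457 bits


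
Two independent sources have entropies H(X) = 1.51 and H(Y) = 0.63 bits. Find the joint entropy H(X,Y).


For independent variables, H(X,Y) = H(X) + H(Y) = 1.51 + 0.63 = 2.14

2.14 bits


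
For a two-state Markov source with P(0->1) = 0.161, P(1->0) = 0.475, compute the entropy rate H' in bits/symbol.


Stationary distribution: pi_0 = p10/(p01+p10) = 0.7469, pi_1 = 0.2531. Entropy rate H' = pi_0*H(p01) + pi_1*H(p10) = 0.7469*0.6367 + 0.2531*0.9982 = 0.7282

0.7282 bits/symbol


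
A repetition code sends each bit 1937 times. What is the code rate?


Rate = k/n = 1/1937

1/1937


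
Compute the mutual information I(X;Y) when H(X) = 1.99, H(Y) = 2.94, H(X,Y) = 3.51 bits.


I(X;Y) = H(X) + H(Y) - H(X,Y) = 1.99 + 2.94 - 3.51 = 1.42

1.42 bits


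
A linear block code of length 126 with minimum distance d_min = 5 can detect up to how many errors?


Detection capability = d_min - 1 = 5 - 1 = 4

4 errors


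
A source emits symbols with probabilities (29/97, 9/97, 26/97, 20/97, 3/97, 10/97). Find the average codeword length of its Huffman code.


Huffman construction (repeatedly merge the two least-probable nodes; each merge adds 1 bit to every symbol beneath it): 3/97 + 9/97 = 12/97; 10/97 + 12/97 = 22/97; 20/97 + 22/97 = 42/97; 26/97 + 29/97 = 55/97; 42/97 + 55/97 = 1. Resulting codeword lengths (in the order the probabilities were given): (2, 4, 2, 2, 4, 3). L_avg = sum(p_i * l_i) = 29/97*2 + 9/97*4 + 26/97*2 + 20/97*2 + 3/97*4 + 10/97*3 = 228/97 = 2.3505

2.3505 bits


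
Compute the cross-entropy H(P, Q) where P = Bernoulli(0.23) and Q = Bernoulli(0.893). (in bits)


H(P,Q) = -p*log2(q) - (1-p)*log2(1-q). -0.23*log2(0.893) = 0.037552; -0.77*log2(0.107) = 2.482724. H(P,Q) = 0.037552 + 2.482724 = 2.5203

2.5203 bits


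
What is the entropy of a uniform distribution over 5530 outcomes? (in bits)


H = log2(n) = log2(5530) = 12.4331

12.4331 bits


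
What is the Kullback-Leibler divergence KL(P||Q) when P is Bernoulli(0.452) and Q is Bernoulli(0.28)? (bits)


KL = p*log2(p/q) + (1-p)*log2((1-p)/(1-q)) = 0.452*log2(0.452/0.28) + 0.548*log2(0.548/0.72) = 0.0965

0.0965 bits


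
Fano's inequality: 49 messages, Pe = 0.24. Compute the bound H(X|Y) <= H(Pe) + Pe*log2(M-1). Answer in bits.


H(Pe) = -Pe*log2(Pe) - (1-Pe)*log2(1-Pe) = -0.24*log2(0.24) - 0.76*log2(0.76) = 0.494134 + 0.300906 = 0.795. Pe*log2(M-1) = 0.24*log2(48) = 1.340391. Bound = H(Pe) + Pe*log2(M-1) = 0.494134 + 0.300906 + 1.340391 = 2.1354

2.1354 bits


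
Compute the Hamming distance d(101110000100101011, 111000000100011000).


Count differing positions: . ^ . ^ ^ . . . . . . . ^ ^ . . ^ ^ = 7 differences

7


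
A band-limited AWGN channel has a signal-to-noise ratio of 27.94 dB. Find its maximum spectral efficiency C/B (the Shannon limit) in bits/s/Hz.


SNR_linear = 10^(27.94/10) = 622.3003; C/B = log2(1 + SNR_linear) = log2(1 + 622.3003) = 9.2838

9.2838 bits/s/Hz


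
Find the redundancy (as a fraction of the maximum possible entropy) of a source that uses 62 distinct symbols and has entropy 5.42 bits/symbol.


H_max = log2(K) = log2(62) = 5.9542 bits/symbol. Redundancy = 1 - H/H_max = 1 - 5.42/5.9542 = 1 - 0.9103 = 0.0897

0.0897


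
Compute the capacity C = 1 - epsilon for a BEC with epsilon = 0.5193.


C = 1 - epsilon = 1 - 0.5193 = 0.4807

0.4807 bits


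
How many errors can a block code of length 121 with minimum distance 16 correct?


Correction capability = floor((d-1)/2) = floor((16-1)/2) = 7

7 errors


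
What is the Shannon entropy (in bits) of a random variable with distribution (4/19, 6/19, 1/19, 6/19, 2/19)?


H = -sum(p_i * log2(p_i)). Terms: -(4/19)*log2(4/19) = 0.473248; -(6/19)*log2(6/19) = 0.525147; -(1/19)*log2(1/19) = 0.223575; -(6/19)*log2(6/19) = 0.525147; -(2/19)*log2(2/19) = 0.341887. H = 0.473248 + 0.525147 + 0.223575 + 0.525147 + 0.341887 = 2.089

2.089 bits


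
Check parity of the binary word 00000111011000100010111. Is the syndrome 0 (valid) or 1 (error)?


Syndrome = XOR of all bits = 0 XOR 0 XOR 0 XOR 0 XOR 0 XOR 1 XOR 1 XOR 1 XOR 0 XOR 1 XOR 1 XOR 0 XOR 0 XOR 0 XOR 1 XOR 0 XOR 0 XOR 0 XOR 1 XOR 0 XOR 1 XOR 1 XOR 1 = 0

0


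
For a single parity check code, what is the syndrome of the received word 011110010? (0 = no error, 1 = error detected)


Syndrome = XOR of all bits = 0 XOR 1 XOR 1 XOR 1 XOR 1 XOR 0 XOR 0 XOR 1 XOR 0 = 1

1


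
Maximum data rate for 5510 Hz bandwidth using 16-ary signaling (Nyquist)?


Rate = 2 * B * log2(M) = 2 * 5510 * 4.0 = 44080.0

44080.0 bps


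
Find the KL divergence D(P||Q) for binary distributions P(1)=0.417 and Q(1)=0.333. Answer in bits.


KL = p*log2(p/q) + (1-p)*log2((1-p)/(1-q)) = 0.417*log2(0.417/0.333) + 0.583*log2(0.583/0.667) = 0.0221

0.0221 bits


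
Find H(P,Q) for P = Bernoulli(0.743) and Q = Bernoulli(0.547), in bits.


H(P,Q) = -p*log2(q) - (1-p)*log2(1-q). -0.743*log2(0.547) = 0.646698; -0.257*log2(0.453) = 0.293601. H(P,Q) = 0.646698 + 0.293601 = 0.9403

0.9403 bits


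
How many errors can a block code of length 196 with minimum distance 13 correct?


Correction capability = floor((d-1)/2) = floor((13-1)/2) = 6

6 errors


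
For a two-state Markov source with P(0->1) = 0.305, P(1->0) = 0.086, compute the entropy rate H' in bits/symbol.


Stationary distribution: pi_0 = p10/(p01+p10) = 0.2199, pi_1 = 0.7801. Entropy rate H' = pi_0*H(p01) + pi_1*H(p10) = 0.2199*0.8873 + 0.7801*0.423 = 0.5251

0.5251 bits/symbol


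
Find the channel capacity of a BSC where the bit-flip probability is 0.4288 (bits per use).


H(p) = -p*log2(p) - (1-p)*log2(1-p) = -0.4288*log2(0.4288) - 0.5712*log2(0.5712) = 0.523832 + 0.461491 = 0.9853. C = 1 - H(p) = 1 - 0.9853 = 0.0147

0.0147 bits


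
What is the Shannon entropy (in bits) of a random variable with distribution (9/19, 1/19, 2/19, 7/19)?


H = -sum(p_i * log2(p_i)). Terms: -(9/19)*log2(9/19) = 0.510633; -(1/19)*log2(1/19) = 0.223575; -(2/19)*log2(2/19) = 0.341887; -(7/19)*log2(7/19) = 0.530737. H = 0.510633 + 0.223575 + 0.341887 + 0.530737 = 1.6068

1.6068 bits


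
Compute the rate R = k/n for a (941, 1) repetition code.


Rate = k/n = 1/941

1/941


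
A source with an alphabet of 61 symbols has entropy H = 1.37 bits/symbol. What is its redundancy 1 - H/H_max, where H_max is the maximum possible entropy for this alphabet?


H_max = log2(K) = log2(61) = 5.9307 bits/symbol. Redundancy = 1 - H/H_max = 1 - 1.37/5.9307 = 1 - 0.231 = 0.769

0.769


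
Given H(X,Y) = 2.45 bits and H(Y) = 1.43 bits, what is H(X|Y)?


H(X|Y) = H(X,Y) - H(Y) = 2.45 - 1.43 = 1.02

1.02 bits


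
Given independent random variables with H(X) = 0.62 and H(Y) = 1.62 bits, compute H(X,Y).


For independent variables, H(X,Y) = H(X) + H(Y) = 0.62 + 1.62 = 2.24

2.24 bits


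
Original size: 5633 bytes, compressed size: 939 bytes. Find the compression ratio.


Ratio = original / compressed = 5633 / 939 = 5.9989

5.9989


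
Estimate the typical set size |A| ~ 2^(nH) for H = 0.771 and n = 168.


log2|A_typical| = nH = 168 * 0.771 = 129.528, so |A_typical| ~ 2^129.528 = 9.813e+38

9.813e+38


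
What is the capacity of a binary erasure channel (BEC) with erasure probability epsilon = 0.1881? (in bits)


C = 1 - epsilon = 1 - 0.1881 = 0.8119

0.8119 bits


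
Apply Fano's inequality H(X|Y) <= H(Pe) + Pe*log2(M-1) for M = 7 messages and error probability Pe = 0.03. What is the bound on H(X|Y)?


H(Pe) = -Pe*log2(Pe) - (1-Pe)*log2(1-Pe) = -0.03*log2(0.03) - 0.97*log2(0.97) = 0.151767 + 0.042625 = 0.1944. Pe*log2(M-1) = 0.03*log2(6) = 0.077549. Bound = H(Pe) + Pe*log2(M-1) = 0.151767 + 0.042625 + 0.077549 = 0.2719

0.2719 bits


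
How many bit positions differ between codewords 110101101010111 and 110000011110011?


Count differing positions: . . . ^ . ^ ^ ^ . ^ . . ^ . . = 6 differences

6


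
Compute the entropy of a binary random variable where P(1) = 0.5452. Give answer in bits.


H = -p*log2(p) - (1-p)*log2(1-p). -0.5452*log2(0.5452) = 0.477128; -0.4548*log2(0.4548) = 0.516969. H = 0.477128 + 0.516969 = 0.9941

0.9941 bits


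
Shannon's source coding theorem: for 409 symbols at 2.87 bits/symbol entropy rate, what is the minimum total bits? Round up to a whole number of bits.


Minimum bits >= n * H = 409 * 2.87 = 1173.83, rounded up to a whole number of bits = 1174

1174 bits


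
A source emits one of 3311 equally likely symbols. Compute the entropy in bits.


H = log2(n) = log2(3311) = 11.6931

11.6931 bits


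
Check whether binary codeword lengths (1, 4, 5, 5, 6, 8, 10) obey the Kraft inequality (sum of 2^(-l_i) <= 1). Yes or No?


Kraft sum = sum(2^(-l_i)) = 0.6455, need <= 1. Result: satisfied (a binary prefix-free code with these lengths exists)

Yes


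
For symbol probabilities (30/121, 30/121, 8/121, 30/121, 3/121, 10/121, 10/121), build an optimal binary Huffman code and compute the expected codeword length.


Huffman construction (repeatedly merge the two least-probable nodes; each merge adds 1 bit to every symbol beneath it): 3/121 + 8/121 = 1/11; 10/121 + 10/121 = 20/121; 1/11 + 20/121 = 31/121; 30/121 + 30/121 = 60/121; 30/121 + 31/121 = 61/121; 60/121 + 61/121 = 1. Resulting codeword lengths (in the order the probabilities were given): (2, 2, 4, 2, 4, 4, 4). L_avg = sum(p_i * l_i) = 30/121*2 + 30/121*2 + 8/121*4 + 30/121*2 + 3/121*4 + 10/121*4 + 10/121*4 = 304/121 = 2.5124

2.5124 bits


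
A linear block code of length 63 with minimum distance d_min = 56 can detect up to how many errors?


Detection capability = d_min - 1 = 56 - 1 = 55

55 errors


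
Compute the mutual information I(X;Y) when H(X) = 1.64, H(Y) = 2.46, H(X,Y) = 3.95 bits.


I(X;Y) = H(X) + H(Y) - H(X,Y) = 1.64 + 2.46 - 3.95 = 0.15

0.15 bits


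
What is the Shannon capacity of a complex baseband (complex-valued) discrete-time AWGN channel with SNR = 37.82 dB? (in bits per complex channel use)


SNR_linear = 10^(37.82/10) = 6053.4087; C = log2(1 + SNR_linear) = log2(1 + 6053.4087) = 12.5638

12.5638 bits/channel use


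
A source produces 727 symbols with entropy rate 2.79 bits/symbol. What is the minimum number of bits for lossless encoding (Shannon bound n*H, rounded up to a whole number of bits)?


Minimum bits >= n * H = 727 * 2.79 = 2028.33, rounded up to a whole number of bits = 2029

2029 bits


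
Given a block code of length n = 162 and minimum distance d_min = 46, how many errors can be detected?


Detection capability = d_min - 1 = 46 - 1 = 45

45 errors


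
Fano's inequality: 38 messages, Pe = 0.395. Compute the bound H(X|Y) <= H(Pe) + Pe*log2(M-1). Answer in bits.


H(Pe) = -Pe*log2(Pe) - (1-Pe)*log2(1-Pe) = -0.395*log2(0.395) - 0.605*log2(0.605) = 0.529330 + 0.438621 = 0.968. Pe*log2(M-1) = 0.395*log2(37) = 2.057734. Bound = H(Pe) + Pe*log2(M-1) = 0.529330 + 0.438621 + 2.057734 = 3.0257

3.0257 bits


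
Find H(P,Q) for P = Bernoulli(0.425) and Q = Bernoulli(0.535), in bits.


H(P,Q) = -p*log2(q) - (1-p)*log2(1-q). -0.425*log2(0.535) = 0.383515; -0.575*log2(0.465) = 0.635201. H(P,Q) = 0.383515 + 0.635201 = 1.0187

1.0187 bits


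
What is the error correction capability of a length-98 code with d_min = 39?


Correction capability = floor((d-1)/2) = floor((39-1)/2) = 19

19 errors


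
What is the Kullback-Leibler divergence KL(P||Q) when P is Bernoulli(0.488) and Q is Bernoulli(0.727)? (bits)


KL = p*log2(p/q) + (1-p)*log2((1-p)/(1-q)) = 0.488*log2(0.488/0.727) + 0.512*log2(0.512/0.273) = 0.1839

0.1839 bits


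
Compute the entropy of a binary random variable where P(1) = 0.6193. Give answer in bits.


H = -p*log2(p) - (1-p)*log2(1-p). -0.6193*log2(0.6193) = 0.428116; -0.3807*log2(0.3807) = 0.530419. H = 0.428116 + 0.530419 = 0.9585

0.9585 bits


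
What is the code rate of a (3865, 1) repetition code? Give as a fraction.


Rate = k/n = 1/3865

1/3865


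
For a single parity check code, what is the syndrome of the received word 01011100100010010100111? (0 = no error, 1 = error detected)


Syndrome = XOR of all bits = 0 XOR 1 XOR 0 XOR 1 XOR 1 XOR 1 XOR 0 XOR 0 XOR 1 XOR 0 XOR 0 XOR 0 XOR 1 XOR 0 XOR 0 XOR 1 XOR 0 XOR 1 XOR 0 XOR 0 XOR 1 XOR 1 XOR 1 = 1

1


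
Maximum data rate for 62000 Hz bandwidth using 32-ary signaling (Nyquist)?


Rate = 2 * B * log2(M) = 2 * 62000 * 5.0 = 620000.0

620000.0 bps


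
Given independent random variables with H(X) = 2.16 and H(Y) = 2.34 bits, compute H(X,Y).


For independent variables, H(X,Y) = H(X) + H(Y) = 2.16 + 2.34 = 4.5

4.5 bits


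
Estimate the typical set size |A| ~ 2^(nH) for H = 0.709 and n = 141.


log2|A_typical| = nH = 141 * 0.709 = 99.969, so |A_typical| ~ 2^99.969 = 1.241e+30

1.241e+30


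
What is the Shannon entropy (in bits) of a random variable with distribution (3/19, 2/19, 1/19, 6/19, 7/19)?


H = -sum(p_i * log2(p_i)). Terms: -(3/19)*log2(3/19) = 0.420468; -(2/19)*log2(2/19) = 0.341887; -(1/19)*log2(1/19) = 0.223575; -(6/19)*log2(6/19) = 0.525147; -(7/19)*log2(7/19) = 0.530737. H = 0.420468 + 0.341887 + 0.223575 + 0.525147 + 0.530737 = 2.0418

2.0418 bits


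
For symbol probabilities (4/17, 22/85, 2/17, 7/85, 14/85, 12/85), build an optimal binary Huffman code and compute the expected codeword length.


Huffman construction (repeatedly merge the two least-probable nodes; each merge adds 1 bit to every symbol beneath it): 7/85 + 2/17 = 1/5; 12/85 + 14/85 = 26/85; 1/5 + 4/17 = 37/85; 22/85 + 26/85 = 48/85; 37/85 + 48/85 = 1. Resulting codeword lengths (in the order the probabilities were given): (2, 2, 3, 3, 3, 3). L_avg = sum(p_i * l_i) = 4/17*2 + 22/85*2 + 2/17*3 + 7/85*3 + 14/85*3 + 12/85*3 = 213/85 = 2.5059

2.5059 bits


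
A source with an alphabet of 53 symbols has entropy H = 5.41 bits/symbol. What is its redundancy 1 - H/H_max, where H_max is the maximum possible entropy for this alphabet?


H_max = log2(K) = log2(53) = 5.7279 bits/symbol. Redundancy = 1 - H/H_max = 1 - 5.41/5.7279 = 1 - 0.9445 = 0.0555

0.0555


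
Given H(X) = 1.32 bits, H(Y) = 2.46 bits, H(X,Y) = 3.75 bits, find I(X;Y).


I(X;Y) = H(X) + H(Y) - H(X,Y) = 1.32 + 2.46 - 3.75 = 0.03

0.03 bits


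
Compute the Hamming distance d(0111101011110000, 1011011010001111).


Count differing positions: ^ ^ . . ^ ^ . . . ^ ^ ^ ^ ^ ^ ^ = 11 differences

11


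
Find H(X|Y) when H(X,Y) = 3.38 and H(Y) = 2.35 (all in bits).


H(X|Y) = H(X,Y) - H(Y) = 3.38 - 2.35 = 1.03

1.03 bits


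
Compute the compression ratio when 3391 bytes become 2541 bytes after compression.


Ratio = original / compressed = 3391 / 2541 = 1.3345

1.3345


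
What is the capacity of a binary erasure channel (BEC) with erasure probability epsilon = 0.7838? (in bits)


C = 1 - epsilon = 1 - 0.7838 = 0.2162

0.2162 bits


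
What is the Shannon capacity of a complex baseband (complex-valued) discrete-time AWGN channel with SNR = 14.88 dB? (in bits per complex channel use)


SNR_linear = 10^(14.88/10) = 30.761; C = log2(1 + SNR_linear) = log2(1 + 30.761) = 4.9892

4.9892 bits/channel use


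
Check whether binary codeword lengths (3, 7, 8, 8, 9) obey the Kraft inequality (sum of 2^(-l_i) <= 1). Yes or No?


Kraft sum = sum(2^(-l_i)) = 0.1426, need <= 1. Result: satisfied (a binary prefix-free code with these lengths exists)

Yes


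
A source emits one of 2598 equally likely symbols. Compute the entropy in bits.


H = log2(n) = log2(2598) = 11.3432

11.3432 bits


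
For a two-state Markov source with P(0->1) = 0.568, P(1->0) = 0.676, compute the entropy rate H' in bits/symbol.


Stationary distribution: pi_0 = p10/(p01+p10) = 0.5434, pi_1 = 0.4566. Entropy rate H' = pi_0*H(p01) + pi_1*H(p10) = 0.5434*0.9866 + 0.4566*0.9087 = 0.951

0.951 bits/symbol


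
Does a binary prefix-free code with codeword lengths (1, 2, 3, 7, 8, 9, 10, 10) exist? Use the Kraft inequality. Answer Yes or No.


Kraft sum = sum(2^(-l_i)) = 0.8906, need <= 1. Result: satisfied (a binary prefix-free code with these lengths exists)

Yes


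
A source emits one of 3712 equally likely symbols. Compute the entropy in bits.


H = log2(n) = log2(3712) = 11.858

11.858 bits


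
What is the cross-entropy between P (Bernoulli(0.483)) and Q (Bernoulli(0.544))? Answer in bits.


H(P,Q) = -p*log2(q) - (1-p)*log2(1-q). -0.483*log2(0.544) = 0.424229; -0.517*log2(0.456) = 0.585706. H(P,Q) = 0.424229 + 0.585706 = 1.0099

1.0099 bits


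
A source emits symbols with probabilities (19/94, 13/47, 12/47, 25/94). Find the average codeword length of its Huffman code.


Huffman construction (repeatedly merge the two least-probable nodes; each merge adds 1 bit to every symbol beneath it): 19/94 + 12/47 = 43/94; 25/94 + 13/47 = 51/94; 43/94 + 51/94 = 1. Resulting codeword lengths (in the order the probabilities were given): (2, 2, 2, 2). L_avg = sum(p_i * l_i) = 19/94*2 + 13/47*2 + 12/47*2 + 25/94*2 = 2

2.0 bits


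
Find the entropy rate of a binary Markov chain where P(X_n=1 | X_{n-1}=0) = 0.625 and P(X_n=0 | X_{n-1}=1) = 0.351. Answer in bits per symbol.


Stationary distribution: pi_0 = p10/(p01+p10) = 0.3596, pi_1 = 0.6404. Entropy rate H' = pi_0*H(p01) + pi_1*H(p10) = 0.3596*0.9544 + 0.6404*0.935 = 0.942

0.942 bits/symbol


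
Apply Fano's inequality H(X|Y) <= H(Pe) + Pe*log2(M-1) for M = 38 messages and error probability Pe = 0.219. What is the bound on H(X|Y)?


H(Pe) = -Pe*log2(Pe) - (1-Pe)*log2(1-Pe) = -0.219*log2(0.219) - 0.781*log2(0.781) = 0.479828 + 0.278509 = 0.7583. Pe*log2(M-1) = 0.219*log2(37) = 1.140870. Bound = H(Pe) + Pe*log2(M-1) = 0.479828 + 0.278509 + 1.140870 = 1.8992

1.8992 bits


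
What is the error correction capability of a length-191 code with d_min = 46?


Correction capability = floor((d-1)/2) = floor((46-1)/2) = 22

22 errors


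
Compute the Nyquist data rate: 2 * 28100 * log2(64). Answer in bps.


Rate = 2 * B * log2(M) = 2 * 28100 * 6.0 = 337200.0

337200.0 bps


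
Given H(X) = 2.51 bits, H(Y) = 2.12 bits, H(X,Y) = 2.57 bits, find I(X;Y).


I(X;Y) = H(X) + H(Y) - H(X,Y) = 2.51 + 2.12 - 2.57 = 2.06

2.06 bits


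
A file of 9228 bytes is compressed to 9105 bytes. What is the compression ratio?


Ratio = original / compressed = 9228 / 9105 = 1.0135

1.0135


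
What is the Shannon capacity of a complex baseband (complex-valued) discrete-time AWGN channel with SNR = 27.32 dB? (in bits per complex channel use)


SNR_linear = 10^(27.32/10) = 539.5106; C = log2(1 + SNR_linear) = log2(1 + 539.5106) = 9.0782

9.0782 bits/channel use


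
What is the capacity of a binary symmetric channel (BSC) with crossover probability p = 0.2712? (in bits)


H(p) = -p*log2(p) - (1-p)*log2(1-p) = -0.2712*log2(0.2712) - 0.7288*log2(0.7288) = 0.510553 + 0.332628 = 0.8432. C = 1 - H(p) = 1 - 0.8432 = 0.1568

0.1568 bits


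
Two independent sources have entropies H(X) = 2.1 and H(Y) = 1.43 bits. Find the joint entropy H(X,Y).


For independent variables, H(X,Y) = H(X) + H(Y) = 2.1 + 1.43 = 3.53

3.53 bits


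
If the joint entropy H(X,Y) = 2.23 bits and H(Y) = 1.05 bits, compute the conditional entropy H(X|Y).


H(X|Y) = H(X,Y) - H(Y) = 2.23 - 1.05 = 1.18

1.18 bits


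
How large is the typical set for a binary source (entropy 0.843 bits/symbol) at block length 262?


log2|A_typical| = nH = 262 * 0.843 = 220.866, so |A_typical| ~ 2^220.866 = 3.071e+66

3.071e+66


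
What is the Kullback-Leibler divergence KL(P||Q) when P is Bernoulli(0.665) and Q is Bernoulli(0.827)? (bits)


KL = p*log2(p/q) + (1-p)*log2((1-p)/(1-q)) = 0.665*log2(0.665/0.827) + 0.335*log2(0.335/0.173) = 0.1102

0.1102 bits


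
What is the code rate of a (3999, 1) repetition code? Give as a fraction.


Rate = k/n = 1/3999

1/3999


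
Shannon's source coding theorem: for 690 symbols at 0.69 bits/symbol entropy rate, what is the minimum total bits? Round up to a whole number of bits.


Minimum bits >= n * H = 690 * 0.69 = 476.1, rounded up to a whole number of bits = 477

477 bits


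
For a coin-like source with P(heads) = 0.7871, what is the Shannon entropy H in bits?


H = -p*log2(p) - (1-p)*log2(1-p). -0.7871*log2(0.7871) = 0.271850; -0.2129*log2(0.2129) = 0.475140. H = 0.271850 + 0.475140 = 0.747

0.747 bits


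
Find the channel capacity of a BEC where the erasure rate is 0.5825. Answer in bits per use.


C = 1 - epsilon = 1 - 0.5825 = 0.4175

0.4175 bits


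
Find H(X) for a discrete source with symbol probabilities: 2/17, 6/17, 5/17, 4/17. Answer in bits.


H = -sum(p_i * log2(p_i)). Terms: -(2/17)*log2(2/17) = 0.363231; -(6/17)*log2(6/17) = 0.530294; -(5/17)*log2(5/17) = 0.519275; -(4/17)*log2(4/17) = 0.491168. H = 0.363231 + 0.530294 + 0.519275 + 0.491168 = 1.904

1.904 bits


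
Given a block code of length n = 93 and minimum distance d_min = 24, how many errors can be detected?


Detection capability = d_min - 1 = 24 - 1 = 23

23 errors


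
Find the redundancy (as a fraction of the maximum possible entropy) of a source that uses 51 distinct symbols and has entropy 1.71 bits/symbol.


H_max = log2(K) = log2(51) = 5.6724 bits/symbol. Redundancy = 1 - H/H_max = 1 - 1.71/5.6724 = 1 - 0.3015 = 0.6985

0.6985


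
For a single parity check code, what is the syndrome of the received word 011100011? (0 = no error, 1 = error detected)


Syndrome = XOR of all bits = 0 XOR 1 XOR 1 XOR 1 XOR 0 XOR 0 XOR 0 XOR 1 XOR 1 = 1

1


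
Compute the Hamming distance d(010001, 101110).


Count differing positions: ^ ^ ^ ^ ^ ^ = 6 differences

6


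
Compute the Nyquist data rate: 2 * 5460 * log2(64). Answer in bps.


Rate = 2 * B * log2(M) = 2 * 5460 * 6.0 = 65520.0

65520.0 bps


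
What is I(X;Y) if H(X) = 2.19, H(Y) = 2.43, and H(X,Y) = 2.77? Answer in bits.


I(X;Y) = H(X) + H(Y) - H(X,Y) = 2.19 + 2.43 - 2.77 = 1.85

1.85 bits


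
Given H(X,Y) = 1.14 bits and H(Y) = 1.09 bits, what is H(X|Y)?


H(X|Y) = H(X,Y) - H(Y) = 1.14 - 1.09 = 0.05

0.05 bits


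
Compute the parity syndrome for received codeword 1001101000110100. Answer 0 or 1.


Syndrome = XOR of all bits = 1 XOR 0 XOR 0 XOR 1 XOR 1 XOR 0 XOR 1 XOR 0 XOR 0 XOR 0 XOR 1 XOR 1 XOR 0 XOR 1 XOR 0 XOR 0 = 1

1


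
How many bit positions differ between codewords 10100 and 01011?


Count differing positions: ^ ^ ^ ^ ^ = 5 differences

5


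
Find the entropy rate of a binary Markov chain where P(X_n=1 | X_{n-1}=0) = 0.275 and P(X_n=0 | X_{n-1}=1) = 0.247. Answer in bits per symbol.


Stationary distribution: pi_0 = p10/(p01+p10) = 0.4732, pi_1 = 0.5268. Entropy rate H' = pi_0*H(p01) + pi_1*H(p10) = 0.4732*0.8485 + 0.5268*0.8065 = 0.8264

0.8264 bits/symbol


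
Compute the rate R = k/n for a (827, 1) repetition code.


Rate = k/n = 1/827

1/827


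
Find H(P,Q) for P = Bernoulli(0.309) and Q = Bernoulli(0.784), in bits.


H(P,Q) = -p*log2(q) - (1-p)*log2(1-q). -0.309*log2(0.784) = 0.108482; -0.691*log2(0.216) = 1.527730. H(P,Q) = 0.108482 + 1.527730 = 1.6362

1.6362 bits


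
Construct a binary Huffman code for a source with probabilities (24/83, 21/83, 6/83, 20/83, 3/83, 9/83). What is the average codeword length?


Huffman construction (repeatedly merge the two least-probable nodes; each merge adds 1 bit to every symbol beneath it): 3/83 + 6/83 = 9/83; 9/83 + 9/83 = 18/83; 18/83 + 20/83 = 38/83; 21/83 + 24/83 = 45/83; 38/83 + 45/83 = 1. Resulting codeword lengths (in the order the probabilities were given): (2, 2, 4, 2, 4, 3). L_avg = sum(p_i * l_i) = 24/83*2 + 21/83*2 + 6/83*4 + 20/83*2 + 3/83*4 + 9/83*3 = 193/83 = 2.3253

2.3253 bits


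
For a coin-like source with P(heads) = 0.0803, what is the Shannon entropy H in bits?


H = -p*log2(p) - (1-p)*log2(1-p). -0.0803*log2(0.0803) = 0.292168; -0.9197*log2(0.9197) = 0.111067. H = 0.292168 + 0.111067 = 0.4032

0.4032 bits


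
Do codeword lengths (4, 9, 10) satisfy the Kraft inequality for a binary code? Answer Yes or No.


Kraft sum = sum(2^(-l_i)) = 0.0654, need <= 1. Result: satisfied (a binary prefix-free code with these lengths exists)

Yes


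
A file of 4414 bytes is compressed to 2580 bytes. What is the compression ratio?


Ratio = original / compressed = 4414 / 2580 = 1.7109

1.7109


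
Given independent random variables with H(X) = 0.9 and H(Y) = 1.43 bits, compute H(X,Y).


For independent variables, H(X,Y) = H(X) + H(Y) = 0.9 + 1.43 = 2.33

2.33 bits


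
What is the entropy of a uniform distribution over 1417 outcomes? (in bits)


H = log2(n) = log2(1417) = 10.4686

10.4686 bits
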